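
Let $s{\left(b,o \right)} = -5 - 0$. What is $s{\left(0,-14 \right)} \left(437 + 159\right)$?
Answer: $-2980$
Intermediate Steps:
$s{\left(b,o \right)} = -5$ ($s{\left(b,o \right)} = -5 + 0 = -5$)
$s{\left(0,-14 \right)} \left(437 + 159\right) = - 5 \left(437 + 159\right) = \left(-5\right) 596 = -2980$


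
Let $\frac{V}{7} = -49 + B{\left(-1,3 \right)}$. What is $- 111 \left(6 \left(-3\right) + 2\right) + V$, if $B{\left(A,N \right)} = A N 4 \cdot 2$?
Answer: $1265$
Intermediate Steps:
$B{\left(A,N \right)} = 8 A N$ ($B{\left(A,N \right)} = A 4 N 2 = 4 A N 2 = 8 A N$)
$V = -511$ ($V = 7 \left(-49 + 8 \left(-1\right) 3\right) = 7 \left(-49 - 24\right) = 7 \left(-73\right) = -511$)
$- 111 \left(6 \left(-3\right) + 2\right) + V = - 111 \left(6 \left(-3\right) + 2\right) - 511 = - 111 \left(-18 + 2\right) - 511 = \left(-111\right) \left(-16\right) - 511 = 1776 - 511 = 1265$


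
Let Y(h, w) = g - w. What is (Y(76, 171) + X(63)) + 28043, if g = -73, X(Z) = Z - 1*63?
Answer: 27799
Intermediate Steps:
X(Z) = -63 + Z (X(Z) = Z - 63 = -63 + Z)
Y(h, w) = -73 - w
(Y(76, 171) + X(63)) + 28043 = ((-73 - 1*171) + (-63 + 63)) + 28043 = ((-73 - 171) + 0) + 28043 = (-244 + 0) + 28043 = -244 + 28043 = 27799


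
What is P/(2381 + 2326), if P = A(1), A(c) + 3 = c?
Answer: -2/4707 ≈ -0.00042490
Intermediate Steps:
A(c) = -3 + c
P = -2 (P = -3 + 1 = -2)
P/(2381 + 2326) = -2/(2381 + 2326) = -2/4707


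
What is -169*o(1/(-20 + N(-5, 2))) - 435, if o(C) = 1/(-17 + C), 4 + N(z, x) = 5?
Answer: -137729/324 ≈ -425.09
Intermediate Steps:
N(z, x) = 1 (N(z, x) = -4 + 5 = 1)
-169*o(1/(-20 + N(-5, 2))) - 435 = -169/(-17 + 1/(-20 + 1)) - 435 = -169/(-17 + 1/(-19)) - 435 = -169/(-17 - 1/19) - 435 = -169/(-324/19) - 435 = -169*(-19/324) - 435 = 3211/324 - 435 = -137729/324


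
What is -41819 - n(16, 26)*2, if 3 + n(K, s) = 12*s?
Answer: -42437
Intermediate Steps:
n(K, s) = -3 + 12*s
-41819 - n(16, 26)*2 = -41819 - (-3 + 12*26)*2 = -41819 - (-3 + 312)*2 = -41819 - 309*2 = -41819 - 1*618 = -41819 - 618 = -42437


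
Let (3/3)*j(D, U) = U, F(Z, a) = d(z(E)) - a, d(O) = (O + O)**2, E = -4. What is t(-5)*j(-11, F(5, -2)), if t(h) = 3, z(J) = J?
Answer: 198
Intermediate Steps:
d(O) = 4*O**2 (d(O) = (2*O)**2 = 4*O**2)
F(Z, a) = 64 - a (F(Z, a) = 4*(-4)**2 - a = 4*16 - a = 64 - a)
j(D, U) = U
t(-5)*j(-11, F(5, -2)) = 3*(64 - 1*(-2)) = 3*(64 + 2) = 3*66 = 198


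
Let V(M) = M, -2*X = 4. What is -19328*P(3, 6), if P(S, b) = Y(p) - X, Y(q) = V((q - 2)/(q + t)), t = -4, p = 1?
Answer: -135296/3 ≈ -45099.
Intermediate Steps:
X = -2 (X = -½*4 = -2)
Y(q) = (-2 + q)/(-4 + q) (Y(q) = (q - 2)/(q - 4) = (-2 + q)/(-4 + q))
P(S, b) = 7/3 (P(S, b) = (-2 + 1)/(-4 + 1) - 1*(-2) = -1/(-3) + 2 = -⅓*(-1) + 2 = ⅓ + 2 = 7/3)
-19328*P(3, 6) = -19328*7/3 = -135296/3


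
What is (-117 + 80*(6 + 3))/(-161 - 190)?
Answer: -67/39 ≈ -1.7179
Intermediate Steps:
(-117 + 80*(6 + 3))/(-161 - 190) = (-117 + 80*9)/(-351) = (-117 + 720)*(-1/351) = 603*(-1/351) = -67/39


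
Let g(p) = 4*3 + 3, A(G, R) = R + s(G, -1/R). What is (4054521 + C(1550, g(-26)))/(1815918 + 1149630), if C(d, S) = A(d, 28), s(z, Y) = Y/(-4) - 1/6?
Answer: 1362328411/996424128 ≈ 1.3672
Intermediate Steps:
s(z, Y) = -⅙ - Y/4 (s(z, Y) = Y*(-¼) - 1*⅙ = -Y/4 - ⅙ = -⅙ - Y/4)
A(G, R) = -⅙ + R + 1/(4*R) (A(G, R) = R + (-⅙ - (-1)/(4*R)) = R + (-⅙ + 1/(4*R)) = -⅙ + R + 1/(4*R))
g(p) = 15 (g(p) = 12 + 3 = 15)
C(d, S) = 9355/336 (C(d, S) = -⅙ + 28 + (¼)/28 = -⅙ + 28 + (¼)*(1/28) = -⅙ + 28 + 1/112 = 9355/336)
(4054521 + C(1550, g(-26)))/(1815918 + 1149630) = (4054521 + 9355/336)/(1815918 + 1149630) = (1362328411/336)/2965548 = (1362328411/336)*(1/2965548) = 1362328411/996424128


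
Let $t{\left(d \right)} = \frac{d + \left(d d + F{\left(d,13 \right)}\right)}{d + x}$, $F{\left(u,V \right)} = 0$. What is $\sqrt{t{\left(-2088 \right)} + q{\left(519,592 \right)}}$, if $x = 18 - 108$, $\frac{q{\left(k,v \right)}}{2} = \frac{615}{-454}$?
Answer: $\frac{i \sqrt{12491650873}}{2497} \approx 44.76 i$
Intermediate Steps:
$q{\left(k,v \right)} = - \frac{615}{227}$ ($q{\left(k,v \right)} = 2 \frac{615}{-454} = 2 \cdot 615 \left(- \frac{1}{454}\right) = 2 \left(- \frac{615}{454}\right) = - \frac{615}{227}$)
$x = -90$ ($x = 18 - 108 = -90$)
$t{\left(d \right)} = \frac{d + d^{2}}{-90 + d}$ ($t{\left(d \right)} = \frac{d + \left(d d + 0\right)}{d - 90} = \frac{d + \left(d^{2} + 0\right)}{-90 + d} = \frac{d + d^{2}}{-90 + d}$)
$\sqrt{t{\left(-2088 \right)} + q{\left(519,592 \right)}} = \sqrt{- \frac{2088 \left(1 - 2088\right)}{-90 - 2088} - \frac{615}{227}} = \sqrt{\left(-2088\right) \frac{1}{-2178} \left(-2087\right) - \frac{615}{227}} = \sqrt{\left(-2088\right) \left(- \frac{1}{2178}\right) \left(-2087\right) - \frac{615}{227}} = \sqrt{- \frac{242092}{121} - \frac{615}{227}} = \sqrt{- \frac{55029299}{27467}} = \frac{i \sqrt{12491650873}}{2497}$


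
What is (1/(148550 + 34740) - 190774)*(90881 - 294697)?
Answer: 3563413617903772/91645 ≈ 3.8883e+10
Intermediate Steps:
(1/(148550 + 34740) - 190774)*(90881 - 294697) = (1/183290 - 190774)*(-203816) = -34966966459/183290*(-203816) = 3563413617903772/91645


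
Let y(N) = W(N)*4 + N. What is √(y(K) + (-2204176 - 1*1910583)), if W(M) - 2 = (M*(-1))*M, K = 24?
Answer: I*√4117031 ≈ 2029.0*I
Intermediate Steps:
W(M) = 2 - M² (W(M) = 2 + (M*(-1))*M = 2 + (-M)*M = 2 - M²)
y(N) = 8 + N - 4*N² (y(N) = (2 - N²)*4 + N = (8 - 4*N²) + N = 8 + N - 4*N²)
√(y(K) + (-2204176 - 1*1910583)) = √((8 + 24 - 4*24²) + (-2204176 - 1*1910583)) = √((8 + 24 - 4*576) + (-2204176 - 1910583)) = √((8 + 24 - 2304) - 4114759) = √(-2272 - 4114759) = √(-4117031) = I*√4117031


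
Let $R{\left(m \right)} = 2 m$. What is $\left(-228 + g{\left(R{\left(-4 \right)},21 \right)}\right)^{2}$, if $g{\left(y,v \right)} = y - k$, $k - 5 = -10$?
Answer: $53361$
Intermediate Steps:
$k = -5$ ($k = 5 - 10 = -5$)
$g{\left(y,v \right)} = 5 + y$ ($g{\left(y,v \right)} = y - -5 = y + 5 = 5 + y$)
$\left(-228 + g{\left(R{\left(-4 \right)},21 \right)}\right)^{2} = \left(-228 + \left(5 + 2 \left(-4\right)\right)\right)^{2} = \left(-228 + \left(5 - 8\right)\right)^{2} = \left(-228 - 3\right)^{2} = \left(-231\right)^{2} = 53361$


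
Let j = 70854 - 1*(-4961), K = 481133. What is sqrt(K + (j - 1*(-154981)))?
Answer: sqrt(711929) ≈ 843.76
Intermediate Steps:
j = 75815 (j = 70854 + 4961 = 75815)
sqrt(K + (j - 1*(-154981))) = sqrt(481133 + (75815 - 1*(-154981))) = sqrt(481133 + (75815 + 154981)) = sqrt(481133 + 230796) = sqrt(711929)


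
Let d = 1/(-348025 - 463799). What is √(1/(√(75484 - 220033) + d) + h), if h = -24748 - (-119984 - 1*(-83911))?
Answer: √(11325 - 1/(1/811824 - 3*I*√16061)) ≈ 106.42 - 0.e-5*I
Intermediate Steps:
d = -1/811824 (d = 1/(-811824) = -1/811824 ≈ -1.2318e-6)
h = 11325 (h = -24748 - (-119984 + 83911) = -24748 - 1*(-36073) = -24748 + 36073 = 11325)
√(1/(√(75484 - 220033) + d) + h) = √(1/(√(75484 - 220033) - 1/811824) + 11325) = √(1/(√(-144549) - 1/811824) + 11325) = √(1/(3*I*√16061 - 1/811824) + 11325) = √(1/(-1/811824 + 3*I*√16061) + 11325) = √(11325 + 1/(-1/811824 + 3*I*√16061))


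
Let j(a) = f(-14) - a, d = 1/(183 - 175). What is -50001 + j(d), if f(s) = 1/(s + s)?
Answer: -2800065/56 ≈ -50001.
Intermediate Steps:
f(s) = 1/(2*s)
d = ⅛ (d = 1/8 = ⅛ ≈ 0.12500)
j(a) = -1/28 - a (j(a) = (½)/(-14) - a = (½)*(-1/14) - a = -1/28 - a)
-50001 + j(d) = -50001 + (-1/28 - 1*⅛) = -50001 + (-1/28 - ⅛) = -50001 - 9/56 = -2800065/56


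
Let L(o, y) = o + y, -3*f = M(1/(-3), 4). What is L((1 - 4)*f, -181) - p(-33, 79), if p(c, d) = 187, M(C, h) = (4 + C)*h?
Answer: -1060/3 ≈ -353.33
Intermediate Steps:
M(C, h) = h*(4 + C)
f = -44/9 (f = -4*(4 + 1/(-3))/3 = -4*(4 - ⅓)/3 = -4*11/(3*3) = -⅓*44/3 = -44/9 ≈ -4.8889)
L((1 - 4)*f, -181) - p(-33, 79) = ((1 - 4)*(-44/9) - 181) - 1*187 = (-3*(-44/9) - 181) - 187 = (44/3 - 181) - 187 = -499/3 - 187 = -1060/3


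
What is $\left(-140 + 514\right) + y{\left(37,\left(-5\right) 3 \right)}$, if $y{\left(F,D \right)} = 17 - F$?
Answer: $354$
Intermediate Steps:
$\left(-140 + 514\right) + y{\left(37,\left(-5\right) 3 \right)} = \left(-140 + 514\right) + \left(17 - 37\right) = 374 + \left(17 - 37\right) = 374 - 20 = 354$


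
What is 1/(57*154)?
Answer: 1/8778 ≈ 0.00011392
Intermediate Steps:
1/(57*154) = 1/8778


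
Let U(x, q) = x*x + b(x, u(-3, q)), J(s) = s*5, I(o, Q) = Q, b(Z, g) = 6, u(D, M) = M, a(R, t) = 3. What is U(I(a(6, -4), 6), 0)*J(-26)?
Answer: -5460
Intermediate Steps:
J(s) = 5*s
U(x, q) = 6 + x² (U(x, q) = x*x + 6 = x² + 6 = 6 + x²)
U(I(a(6, -4), 6), 0)*J(-26) = (6 + 6²)*(5*(-26)) = (6 + 36)*(-130) = 42*(-130) = -5460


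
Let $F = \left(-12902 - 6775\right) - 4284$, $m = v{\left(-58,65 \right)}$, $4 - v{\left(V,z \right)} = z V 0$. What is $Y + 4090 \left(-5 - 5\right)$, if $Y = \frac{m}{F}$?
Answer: $- \frac{980004904}{23961} \approx -40900.0$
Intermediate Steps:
$v{\left(V,z \right)} = 4$ ($v{\left(V,z \right)} = 4 - z V 0 = 4 - V z 0 = 4 - 0 = 4 + 0 = 4$)
$m = 4$
$F = -23961$ ($F = -19677 - 4284 = -23961$)
$Y = - \frac{4}{23961}$ ($Y = \frac{4}{-23961} = 4 \left(- \frac{1}{23961}\right) = - \frac{4}{23961} \approx -0.00016694$)
$Y + 4090 \left(-5 - 5\right) = - \frac{4}{23961} + 4090 \left(-5 - 5\right) = - \frac{4}{23961} + 4090 \left(-10\right) = - \frac{4}{23961} - 40900 = - \frac{980004904}{23961}$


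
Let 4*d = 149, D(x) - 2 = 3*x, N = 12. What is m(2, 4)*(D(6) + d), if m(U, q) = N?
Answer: 687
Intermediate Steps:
D(x) = 2 + 3*x
m(U, q) = 12
d = 149/4 (d = (1/4)*149 = 149/4 ≈ 37.250)
m(2, 4)*(D(6) + d) = 12*((2 + 3*6) + 149/4) = 12*((2 + 18) + 149/4) = 12*(20 + 149/4) = 12*(229/4) = 687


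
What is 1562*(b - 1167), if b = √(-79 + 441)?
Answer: -1822854 + 1562*√362 ≈ -1.7931e+6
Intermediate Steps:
b = √362 ≈ 19.026
1562*(b - 1167) = 1562*(√362 - 1167) = 1562*(-1167 + √362) = -1822854 + 1562*√362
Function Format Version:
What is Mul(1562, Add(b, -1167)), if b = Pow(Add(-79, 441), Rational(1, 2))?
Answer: Add(-1822854, Mul(1562, Pow(362, Rational(1, 2)))) ≈ -1.7931e+6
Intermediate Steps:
b = Pow(362, Rational(1, 2)) ≈ 19.026
Mul(1562, Add(b, -1167)) = Mul(1562, Add(Pow(362, Rational(1, 2)), -1167)) = Mul(1562, Add(-1167, Pow(362, Rational(1, 2)))) = Add(-1822854, Mul(1562, Pow(362, Rational(1, 2))))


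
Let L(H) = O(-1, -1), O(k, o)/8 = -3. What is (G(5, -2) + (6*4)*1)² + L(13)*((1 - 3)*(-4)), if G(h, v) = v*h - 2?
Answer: -48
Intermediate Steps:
O(k, o) = -24 (O(k, o) = 8*(-3) = -24)
G(h, v) = -2 + h*v (G(h, v) = h*v - 2 = -2 + h*v)
L(H) = -24
(G(5, -2) + (6*4)*1)² + L(13)*((1 - 3)*(-4)) = ((-2 + 5*(-2)) + (6*4)*1)² - 24*(1 - 3)*(-4) = ((-2 - 10) + 24*1)² - (-48)*(-4) = (-12 + 24)² - 24*8 = 12² - 192 = 144 - 192 = -48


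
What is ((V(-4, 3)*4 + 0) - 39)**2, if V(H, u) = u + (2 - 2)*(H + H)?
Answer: 729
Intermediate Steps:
V(H, u) = u (V(H, u) = u + 0*(2*H) = u + 0 = u)
((V(-4, 3)*4 + 0) - 39)**2 = ((3*4 + 0) - 39)**2 = ((12 + 0) - 39)**2 = (12 - 39)**2 = (-27)**2 = 729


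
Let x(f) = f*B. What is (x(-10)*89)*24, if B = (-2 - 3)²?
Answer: -534000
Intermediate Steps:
B = 25 (B = (-5)² = 25)
x(f) = 25*f (x(f) = f*25 = 25*f)
(x(-10)*89)*24 = ((25*(-10))*89)*24 = -250*89*24 = -22250*24 = -534000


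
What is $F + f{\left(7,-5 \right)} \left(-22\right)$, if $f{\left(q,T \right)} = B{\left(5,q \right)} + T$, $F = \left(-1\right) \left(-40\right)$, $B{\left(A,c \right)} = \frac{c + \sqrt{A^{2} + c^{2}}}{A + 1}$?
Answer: $\frac{373}{3} - \frac{11 \sqrt{74}}{3} \approx 92.792$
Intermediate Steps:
$B{\left(A,c \right)} = \frac{c + \sqrt{A^{2} + c^{2}}}{1 + A}$
$F = 40$
$f{\left(q,T \right)} = T + \frac{q}{6} + \frac{\sqrt{25 + q^{2}}}{6}$ ($f{\left(q,T \right)} = \frac{q + \sqrt{5^{2} + q^{2}}}{1 + 5} + T = \frac{q + \sqrt{25 + q^{2}}}{6} + T = \left(\frac{q}{6} + \frac{\sqrt{25 + q^{2}}}{6}\right) + T = T + \frac{q}{6} + \frac{\sqrt{25 + q^{2}}}{6}$)
$F + f{\left(7,-5 \right)} \left(-22\right) = 40 + \left(-5 + \frac{1}{6} \cdot 7 + \frac{\sqrt{25 + 7^{2}}}{6}\right) \left(-22\right) = 40 + \left(-5 + \frac{7}{6} + \frac{\sqrt{25 + 49}}{6}\right) \left(-22\right) = 40 + \left(-5 + \frac{7}{6} + \frac{\sqrt{74}}{6}\right) \left(-22\right) = 40 + \left(- \frac{23}{6} + \frac{\sqrt{74}}{6}\right) \left(-22\right) = 40 + \left(\frac{253}{3} - \frac{11 \sqrt{74}}{3}\right) = \frac{373}{3} - \frac{11 \sqrt{74}}{3}$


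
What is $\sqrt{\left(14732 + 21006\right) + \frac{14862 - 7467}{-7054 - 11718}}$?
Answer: $\frac{\sqrt{8721262433}}{494} \approx 189.04$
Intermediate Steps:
$\sqrt{\left(14732 + 21006\right) + \frac{14862 - 7467}{-7054 - 11718}} = \sqrt{35738 + \frac{7395}{-18772}} = \sqrt{35738 + 7395 \left(- \frac{1}{18772}\right)} = \sqrt{35738 - \frac{7395}{18772}} = \sqrt{\frac{670866341}{18772}} = \frac{\sqrt{8721262433}}{494}$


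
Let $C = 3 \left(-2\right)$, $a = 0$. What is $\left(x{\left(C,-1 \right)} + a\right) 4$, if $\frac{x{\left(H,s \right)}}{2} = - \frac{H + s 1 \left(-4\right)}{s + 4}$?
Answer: $\frac{16}{3} \approx 5.3333$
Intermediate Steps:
$C = -6$
$x{\left(H,s \right)} = - \frac{2 \left(H - 4 s\right)}{4 + s}$ ($x{\left(H,s \right)} = 2 \left(- \frac{H + s 1 \left(-4\right)}{s + 4}\right) = 2 \left(- \frac{H + s \left(-4\right)}{4 + s}\right) = 2 \left(- \frac{H - 4 s}{4 + s}\right) = - \frac{2 \left(H - 4 s\right)}{4 + s}$)
$\left(x{\left(C,-1 \right)} + a\right) 4 = \left(\frac{2 \left(\left(-1\right) \left(-6\right) + 4 \left(-1\right)\right)}{4 - 1} + 0\right) 4 = \left(\frac{2 \left(6 - 4\right)}{3} + 0\right) 4 = \left(2 \cdot \frac{1}{3} \cdot 2 + 0\right) 4 = \left(\frac{4}{3} + 0\right) 4 = \frac{4}{3} \cdot 4 = \frac{16}{3}$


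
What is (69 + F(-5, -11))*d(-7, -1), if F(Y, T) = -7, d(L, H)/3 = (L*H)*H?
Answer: -1302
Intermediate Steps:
d(L, H) = 3*L*H² (d(L, H) = 3*((L*H)*H) = 3*((H*L)*H) = 3*(L*H²) = 3*L*H²)
(69 + F(-5, -11))*d(-7, -1) = (69 - 7)*(3*(-7)*(-1)²) = 62*(3*(-7)*1) = 62*(-21) = -1302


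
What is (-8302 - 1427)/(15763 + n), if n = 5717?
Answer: -3243/7160 ≈ -0.45293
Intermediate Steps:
(-8302 - 1427)/(15763 + n) = (-8302 - 1427)/(15763 + 5717) = -9729/21480 = -9729*1/21480 = -3243/7160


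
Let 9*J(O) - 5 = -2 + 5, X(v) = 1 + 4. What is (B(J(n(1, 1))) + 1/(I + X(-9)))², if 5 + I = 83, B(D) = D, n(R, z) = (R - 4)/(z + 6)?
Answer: 452929/558009 ≈ 0.81169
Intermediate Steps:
n(R, z) = (-4 + R)/(6 + z)
X(v) = 5
J(O) = 8/9 (J(O) = 5/9 + (-2 + 5)/9 = 5/9 + (⅑)*3 = 5/9 + ⅓ = 8/9)
I = 78 (I = -5 + 83 = 78)
(B(J(n(1, 1))) + 1/(I + X(-9)))² = (8/9 + 1/(78 + 5))² = (8/9 + 1/83)² = (673/747)² = 452929/558009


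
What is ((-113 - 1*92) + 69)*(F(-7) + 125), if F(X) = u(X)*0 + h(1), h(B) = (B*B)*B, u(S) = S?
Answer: -17136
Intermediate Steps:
h(B) = B³ (h(B) = B²*B = B³)
F(X) = 1 (F(X) = X*0 + 1³ = 0 + 1 = 1)
((-113 - 1*92) + 69)*(F(-7) + 125) = ((-113 - 1*92) + 69)*(1 + 125) = ((-113 - 92) + 69)*126 = (-205 + 69)*126 = -136*126 = -17136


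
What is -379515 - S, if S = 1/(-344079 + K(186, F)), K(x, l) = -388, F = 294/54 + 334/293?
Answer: -130730393504/344467 ≈ -3.7952e+5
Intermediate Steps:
F = 17363/2637 (F = 294*(1/54) + 334*(1/293) = 49/9 + 334/293 = 17363/2637 ≈ 6.5844)
S = -1/344467 (S = 1/(-344079 - 388) = 1/(-344467) = -1/344467 ≈ -2.9030e-6)
-379515 - S = -379515 - 1*(-1/344467) = -379515 + 1/344467 = -130730393504/344467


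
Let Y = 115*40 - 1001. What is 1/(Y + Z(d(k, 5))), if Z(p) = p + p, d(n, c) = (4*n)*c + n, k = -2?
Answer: 1/3515 ≈ 0.00028449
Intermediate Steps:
d(n, c) = n + 4*c*n (d(n, c) = 4*c*n + n = n + 4*c*n)
Z(p) = 2*p
Y = 3599 (Y = 4600 - 1001 = 3599)
1/(Y + Z(d(k, 5))) = 1/(3599 + 2*(-2*(1 + 4*5))) = 1/(3599 + 2*(-2*(1 + 20))) = 1/(3599 + 2*(-2*21)) = 1/(3599 + 2*(-42)) = 1/(3599 - 84) = 1/3515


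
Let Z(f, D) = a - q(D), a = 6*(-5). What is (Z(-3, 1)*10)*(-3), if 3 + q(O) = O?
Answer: 840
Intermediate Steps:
q(O) = -3 + O
a = -30
Z(f, D) = -27 - D (Z(f, D) = -30 - (-3 + D) = -30 + (3 - D) = -27 - D)
(Z(-3, 1)*10)*(-3) = ((-27 - 1*1)*10)*(-3) = ((-27 - 1)*10)*(-3) = -28*10*(-3) = -280*(-3) = 840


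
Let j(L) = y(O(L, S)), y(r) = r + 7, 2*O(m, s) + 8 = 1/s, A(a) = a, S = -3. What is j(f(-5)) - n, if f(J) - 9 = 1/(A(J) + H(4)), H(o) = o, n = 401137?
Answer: -2406805/6 ≈ -4.0113e+5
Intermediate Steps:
f(J) = 9 + 1/(4 + J) (f(J) = 9 + 1/(J + 4) = 9 + 1/(4 + J))
O(m, s) = -4 + 1/(2*s)
y(r) = 7 + r
j(L) = 17/6 (j(L) = 7 + (-4 + (½)/(-3)) = 7 + (-4 + (½)*(-⅓)) = 7 + (-4 - ⅙) = 7 - 25/6 = 17/6)
j(f(-5)) - n = 17/6 - 1*401137 = 17/6 - 401137 = -2406805/6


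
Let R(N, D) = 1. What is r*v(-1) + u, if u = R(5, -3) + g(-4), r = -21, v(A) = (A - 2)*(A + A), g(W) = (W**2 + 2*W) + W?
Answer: -121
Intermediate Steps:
g(W) = W**2 + 3*W
v(A) = 2*A*(-2 + A) (v(A) = (-2 + A)*(2*A) = 2*A*(-2 + A))
u = 5 (u = 1 - 4*(3 - 4) = 1 - 4*(-1) = 1 + 4 = 5)
r*v(-1) + u = -42*(-1)*(-2 - 1) + 5 = -42*(-1)*(-3) + 5 = -21*6 + 5 = -126 + 5 = -121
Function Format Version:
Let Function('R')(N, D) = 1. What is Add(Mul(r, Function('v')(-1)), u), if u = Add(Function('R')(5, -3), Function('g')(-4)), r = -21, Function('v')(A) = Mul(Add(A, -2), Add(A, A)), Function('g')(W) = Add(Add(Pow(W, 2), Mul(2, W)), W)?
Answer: -121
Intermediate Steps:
Function('g')(W) = Add(Pow(W, 2), Mul(3, W))
Function('v')(A) = Mul(2, A, Add(-2, A)) (Function('v')(A) = Mul(Add(-2, A), Mul(2, A)) = Mul(2, A, Add(-2, A)))
u = 5 (u = Add(1, Mul(-4, Add(3, -4))) = Add(1, Mul(-4, -1)) = Add(1, 4) = 5)
Add(Mul(r, Function('v')(-1)), u) = Add(Mul(-21, Mul(2, -1, Add(-2, -1))), 5) = Add(Mul(-21, Mul(2, -1, -3)), 5) = Add(Mul(-21, 6), 5) = Add(-126, 5) = -121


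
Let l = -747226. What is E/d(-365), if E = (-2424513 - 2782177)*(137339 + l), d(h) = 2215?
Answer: 635098508806/443 ≈ 1.4336e+9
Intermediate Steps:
E = 3175492544030 (E = (-2424513 - 2782177)*(137339 - 747226) = -5206690*(-609887) = 3175492544030)
E/d(-365) = 3175492544030/2215 = 3175492544030*(1/2215) = 635098508806/443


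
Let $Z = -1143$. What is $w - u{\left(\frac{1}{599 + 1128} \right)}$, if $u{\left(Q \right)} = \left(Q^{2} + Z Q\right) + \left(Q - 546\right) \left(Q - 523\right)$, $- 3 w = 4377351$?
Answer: $- \frac{5203539962953}{2982529} \approx -1.7447 \cdot 10^{6}$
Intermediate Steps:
$w = -1459117$ ($w = \left(- \frac{1}{3}\right) 4377351 = -1459117$)
$u{\left(Q \right)} = Q^{2} - 1143 Q + \left(-546 + Q\right) \left(-523 + Q\right)$ ($u{\left(Q \right)} = \left(Q^{2} - 1143 Q\right) + \left(Q - 546\right) \left(Q - 523\right) = \left(Q^{2} - 1143 Q\right) + \left(-546 + Q\right) \left(-523 + Q\right) = Q^{2} - 1143 Q + \left(-546 + Q\right) \left(-523 + Q\right)$)
$w - u{\left(\frac{1}{599 + 1128} \right)} = -1459117 - \left(285558 - \frac{2212}{599 + 1128} + 2 \left(\frac{1}{599 + 1128}\right)^{2}\right) = -1459117 - \left(285558 - \frac{2212}{1727} + 2 \left(\frac{1}{1727}\right)^{2}\right) = -1459117 - \left(285558 - \frac{2212}{1727} + \frac{2}{2982529}\right) = -1459117 - \frac{851681196060}{2982529} = - \frac{5203539962953}{2982529}$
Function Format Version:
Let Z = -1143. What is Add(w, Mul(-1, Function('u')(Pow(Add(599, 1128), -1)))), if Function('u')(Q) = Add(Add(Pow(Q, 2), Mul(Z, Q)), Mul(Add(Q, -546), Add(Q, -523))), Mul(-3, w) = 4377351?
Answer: Rational(-5203539962953, 2982529) ≈ -1.7447e+6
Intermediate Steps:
w = -1459117 (w = Mul(Rational(-1, 3), 4377351) = -1459117)
Function('u')(Q) = Add(Pow(Q, 2), Mul(-1143, Q), Mul(Add(-546, Q), Add(-523, Q))) (Function('u')(Q) = Add(Add(Pow(Q, 2), Mul(-1143, Q)), Mul(Add(Q, -546), Add(Q, -523))) = Add(Add(Pow(Q, 2), Mul(-1143, Q)), Mul(Add(-546, Q), Add(-523, Q))) = Add(Pow(Q, 2), Mul(-1143, Q), Mul(Add(-546, Q), Add(-523, Q))))
Add(w, Mul(-1, Function('u')(Pow(Add(599, 1128), -1)))) = Add(-1459117, Mul(-1, Add(285558, Mul(-2212, Pow(Add(599, 1128), -1)), Mul(2, Pow(Pow(Add(599, 1128), -1), 2))))) = Add(-1459117, Mul(-1, Add(285558, Mul(-2212, Pow(1727, -1)), Mul(2, Pow(Pow(1727, -1), 2))))) = Add(-1459117, Mul(-1, Add(285558, Mul(-2212, Rational(1, 1727)), Mul(2, Pow(Rational(1, 1727), 2))))) = Add(-1459117, Mul(-1, Add(285558, Rational(-2212, 1727), Mul(2, Rational(1, 2982529))))) = Add(-1459117, Mul(-1, Add(285558, Rational(-2212, 1727), Rational(2, 2982529)))) = Add(-1459117, Mul(-1, Rational(851681196060, 2982529))) = Add(-1459117, Rational(-851681196060, 2982529)) = Rational(-5203539962953, 2982529)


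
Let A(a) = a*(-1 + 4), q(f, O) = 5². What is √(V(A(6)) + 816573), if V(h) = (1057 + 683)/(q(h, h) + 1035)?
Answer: 2*√573439542/53 ≈ 903.65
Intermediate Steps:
q(f, O) = 25
A(a) = 3*a (A(a) = a*3 = 3*a)
V(h) = 87/53 (V(h) = (1057 + 683)/(25 + 1035) = 1740/1060 = 1740*(1/1060) = 87/53)
√(V(A(6)) + 816573) = √(87/53 + 816573) = √(43278456/53) = 2*√573439542/53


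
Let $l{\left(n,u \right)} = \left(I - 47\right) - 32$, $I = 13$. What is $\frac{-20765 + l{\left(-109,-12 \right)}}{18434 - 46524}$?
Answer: $\frac{20831}{28090} \approx 0.74158$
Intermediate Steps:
$l{\left(n,u \right)} = -66$ ($l{\left(n,u \right)} = \left(13 - 47\right) - 32 = -34 - 32 = -66$)
$\frac{-20765 + l{\left(-109,-12 \right)}}{18434 - 46524} = \frac{-20765 - 66}{18434 - 46524} = - \frac{20831}{-28090} = \left(-20831\right) \left(- \frac{1}{28090}\right) = \frac{20831}{28090}$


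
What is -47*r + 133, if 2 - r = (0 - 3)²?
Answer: 462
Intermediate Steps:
r = -7 (r = 2 - (0 - 3)² = 2 - 1*(-3)² = 2 - 1*9 = 2 - 9 = -7)
-47*r + 133 = -47*(-7) + 133 = 329 + 133 = 462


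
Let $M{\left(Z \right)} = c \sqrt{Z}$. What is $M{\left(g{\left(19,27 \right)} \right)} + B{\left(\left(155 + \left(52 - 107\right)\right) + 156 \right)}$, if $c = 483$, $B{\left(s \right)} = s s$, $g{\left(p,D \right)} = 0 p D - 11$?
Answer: $65536 + 483 i \sqrt{11} \approx 65536.0 + 1601.9 i$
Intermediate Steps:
$g{\left(p,D \right)} = -11$ ($g{\left(p,D \right)} = 0 D - 11 = 0 - 11 = -11$)
$B{\left(s \right)} = s^{2}$
$M{\left(Z \right)} = 483 \sqrt{Z}$
$M{\left(g{\left(19,27 \right)} \right)} + B{\left(\left(155 + \left(52 - 107\right)\right) + 156 \right)} = 483 \sqrt{-11} + \left(\left(155 + \left(52 - 107\right)\right) + 156\right)^{2} = 483 i \sqrt{11} + \left(\left(155 + \left(52 - 107\right)\right) + 156\right)^{2} = 483 i \sqrt{11} + \left(\left(155 - 55\right) + 156\right)^{2} = 483 i \sqrt{11} + \left(100 + 156\right)^{2} = 483 i \sqrt{11} + 256^{2} = 483 i \sqrt{11} + 65536 = 65536 + 483 i \sqrt{11}$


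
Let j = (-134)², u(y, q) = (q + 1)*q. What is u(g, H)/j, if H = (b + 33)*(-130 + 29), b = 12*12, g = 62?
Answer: 79892313/4489 ≈ 17797.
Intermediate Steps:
b = 144
H = -17877 (H = (144 + 33)*(-130 + 29) = 177*(-101) = -17877)
u(y, q) = q*(1 + q) (u(y, q) = (1 + q)*q = q*(1 + q))
j = 17956
u(g, H)/j = -17877*(1 - 17877)/17956 = -17877*(-17876)*(1/17956) = 319569252*(1/17956) = 79892313/4489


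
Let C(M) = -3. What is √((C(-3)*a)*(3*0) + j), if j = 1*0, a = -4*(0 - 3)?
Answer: 0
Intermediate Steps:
a = 12 (a = -4*(-3) = 12)
j = 0
√((C(-3)*a)*(3*0) + j) = √((-3*12)*(3*0) + 0) = √(-36*0 + 0) = √(0 + 0) = √0 = 0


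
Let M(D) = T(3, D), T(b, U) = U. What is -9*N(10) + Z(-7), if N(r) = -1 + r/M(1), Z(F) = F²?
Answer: -32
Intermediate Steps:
M(D) = D
N(r) = -1 + r (N(r) = -1 + r/1 = -1 + r*1 = -1 + r)
-9*N(10) + Z(-7) = -9*(-1 + 10) + (-7)² = -9*9 + 49 = -81 + 49 = -32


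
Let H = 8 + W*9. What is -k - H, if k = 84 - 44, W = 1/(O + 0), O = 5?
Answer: -249/5 ≈ -49.800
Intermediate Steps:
W = 1/5 (W = 1/(5 + 0) = 1/5 ≈ 0.20000)
k = 40
H = 49/5 (H = 8 + (1/5)*9 = 8 + 9/5 = 49/5 ≈ 9.8000)
-k - H = -1*40 - 1*49/5 = -40 - 49/5 = -249/5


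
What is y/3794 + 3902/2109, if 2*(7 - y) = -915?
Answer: 31567637/16003092 ≈ 1.9726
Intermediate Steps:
y = 929/2 (y = 7 - ½*(-915) = 7 + 915/2 = 929/2 ≈ 464.50)
y/3794 + 3902/2109 = (929/2)/3794 + 3902/2109 = (929/2)*(1/3794) + 3902*(1/2109) = 929/7588 + 3902/2109 = 31567637/16003092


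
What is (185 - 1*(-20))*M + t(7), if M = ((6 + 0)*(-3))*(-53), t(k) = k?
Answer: 195577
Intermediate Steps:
M = 954 (M = (6*(-3))*(-53) = -18*(-53) = 954)
(185 - 1*(-20))*M + t(7) = (185 - 1*(-20))*954 + 7 = (185 + 20)*954 + 7 = 205*954 + 7 = 195570 + 7 = 195577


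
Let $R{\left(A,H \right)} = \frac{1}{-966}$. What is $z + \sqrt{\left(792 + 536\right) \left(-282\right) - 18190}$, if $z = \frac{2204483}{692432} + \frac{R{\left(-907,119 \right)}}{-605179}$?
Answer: $\frac{644373593177947}{202398882473424} + 7 i \sqrt{8014} \approx 3.1837 + 626.65 i$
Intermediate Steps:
$R{\left(A,H \right)} = - \frac{1}{966}$
$z = \frac{644373593177947}{202398882473424}$ ($z = \frac{2204483}{692432} - \frac{1}{966 \left(-605179\right)} = 2204483 \cdot \frac{1}{692432} - - \frac{1}{584602914} = \frac{2204483}{692432} + \frac{1}{584602914} = \frac{644373593177947}{202398882473424} \approx 3.1837$)
$z + \sqrt{\left(792 + 536\right) \left(-282\right) - 18190} = \frac{644373593177947}{202398882473424} + \sqrt{\left(792 + 536\right) \left(-282\right) - 18190} = \frac{644373593177947}{202398882473424} + \sqrt{1328 \left(-282\right) - 18190} = \frac{644373593177947}{202398882473424} + \sqrt{-374496 - 18190} = \frac{644373593177947}{202398882473424} + \sqrt{-392686} = \frac{644373593177947}{202398882473424} + 7 i \sqrt{8014}$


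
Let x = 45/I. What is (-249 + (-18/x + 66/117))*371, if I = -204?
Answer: -12069743/195 ≈ -61896.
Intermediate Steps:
x = -15/68 (x = 45/(-204) = 45*(-1/204) = -15/68 ≈ -0.22059)
(-249 + (-18/x + 66/117))*371 = (-249 + (-18/(-15/68) + 66/117))*371 = (-249 + (-18*(-68/15) + 66*(1/117)))*371 = (-249 + (408/5 + 22/39))*371 = (-249 + 16022/195)*371 = -32533/195*371 = -12069743/195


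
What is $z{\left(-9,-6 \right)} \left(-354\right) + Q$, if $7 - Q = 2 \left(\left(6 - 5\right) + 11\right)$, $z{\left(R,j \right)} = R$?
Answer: $3169$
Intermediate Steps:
$Q = -17$ ($Q = 7 - 2 \left(\left(6 - 5\right) + 11\right) = 7 - 2 \left(1 + 11\right) = 7 - 2 \cdot 12 = 7 - 24 = -17$)
$z{\left(-9,-6 \right)} \left(-354\right) + Q = \left(-9\right) \left(-354\right) - 17 = 3186 - 17 = 3169$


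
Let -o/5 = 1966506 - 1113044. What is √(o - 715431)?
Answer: I*√4982741 ≈ 2232.2*I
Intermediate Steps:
o = -4267310 (o = -5*(1966506 - 1113044) = -5*853462 = -4267310)
√(o - 715431) = √(-4267310 - 715431) = √(-4982741) = I*√4982741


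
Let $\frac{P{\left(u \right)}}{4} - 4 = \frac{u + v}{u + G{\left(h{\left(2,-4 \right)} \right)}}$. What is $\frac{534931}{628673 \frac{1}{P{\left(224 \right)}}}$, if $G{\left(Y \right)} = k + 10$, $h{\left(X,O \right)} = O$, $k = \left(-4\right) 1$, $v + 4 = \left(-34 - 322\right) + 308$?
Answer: $\frac{1168289304}{72297395} \approx 16.159$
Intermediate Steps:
$v = -52$ ($v = -4 + \left(\left(-34 - 322\right) + 308\right) = -4 + \left(-356 + 308\right) = -4 - 48 = -52$)
$k = -4$
$G{\left(Y \right)} = 6$ ($G{\left(Y \right)} = -4 + 10 = 6$)
$P{\left(u \right)} = 16 + \frac{4 \left(-52 + u\right)}{6 + u}$ ($P{\left(u \right)} = 16 + 4 \frac{u - 52}{u + 6} = 16 + 4 \frac{-52 + u}{6 + u} = 16 + \frac{4 \left(-52 + u\right)}{6 + u}$)
$\frac{534931}{628673 \frac{1}{P{\left(224 \right)}}} = \frac{534931}{628673 \frac{1}{4 \frac{1}{6 + 224} \left(-28 + 5 \cdot 224\right)}} = \frac{534931}{628673 \frac{1}{4 \cdot \frac{1}{230} \left(-28 + 1120\right)}} = \frac{534931}{628673 \frac{1}{4 \cdot \frac{1}{230} \cdot 1092}} = \frac{534931}{628673 \frac{1}{\frac{2184}{115}}} = \frac{534931}{628673 \cdot \frac{115}{2184}} = \frac{534931}{\frac{72297395}{2184}} = 534931 \cdot \frac{2184}{72297395} = \frac{1168289304}{72297395}$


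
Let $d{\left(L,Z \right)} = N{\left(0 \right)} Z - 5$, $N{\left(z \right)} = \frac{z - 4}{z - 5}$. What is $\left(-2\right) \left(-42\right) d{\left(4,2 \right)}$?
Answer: $- \frac{1428}{5} \approx -285.6$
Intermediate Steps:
$N{\left(z \right)} = \frac{-4 + z}{-5 + z}$
$d{\left(L,Z \right)} = -5 + \frac{4 Z}{5}$ ($d{\left(L,Z \right)} = \frac{-4 + 0}{-5 + 0} Z - 5 = \frac{1}{-5} \left(-4\right) Z - 5 = \left(- \frac{1}{5}\right) \left(-4\right) Z - 5 = \frac{4 Z}{5} - 5 = -5 + \frac{4 Z}{5}$)
$\left(-2\right) \left(-42\right) d{\left(4,2 \right)} = \left(-2\right) \left(-42\right) \left(-5 + \frac{4}{5} \cdot 2\right) = 84 \left(-5 + \frac{8}{5}\right) = 84 \left(- \frac{17}{5}\right) = - \frac{1428}{5}$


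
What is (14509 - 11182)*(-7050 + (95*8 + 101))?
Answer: -20590803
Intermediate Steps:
(14509 - 11182)*(-7050 + (95*8 + 101)) = 3327*(-7050 + (760 + 101)) = 3327*(-7050 + 861) = 3327*(-6189) = -20590803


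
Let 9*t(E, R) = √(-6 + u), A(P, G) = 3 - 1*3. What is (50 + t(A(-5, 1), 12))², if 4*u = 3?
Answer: (900 + I*√21)²/324 ≈ 2499.9 + 25.459*I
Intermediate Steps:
u = ¾ (u = (¼)*3 = ¾ ≈ 0.75000)
A(P, G) = 0 (A(P, G) = 3 - 3 = 0)
t(E, R) = I*√21/18 (t(E, R) = √(-6 + ¾)/9 = √(-21/4)/9 = (I*√21/2)/9 = I*√21/18)
(50 + t(A(-5, 1), 12))² = (50 + I*√21/18)²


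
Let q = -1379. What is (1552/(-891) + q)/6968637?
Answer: -1230241/6209055567 ≈ -0.00019814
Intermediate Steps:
(1552/(-891) + q)/6968637 = (1552/(-891) - 1379)/6968637 = (1552*(-1/891) - 1379)*(1/6968637) = (-1552/891 - 1379)*(1/6968637) = -1230241/891*1/6968637 = -1230241/6209055567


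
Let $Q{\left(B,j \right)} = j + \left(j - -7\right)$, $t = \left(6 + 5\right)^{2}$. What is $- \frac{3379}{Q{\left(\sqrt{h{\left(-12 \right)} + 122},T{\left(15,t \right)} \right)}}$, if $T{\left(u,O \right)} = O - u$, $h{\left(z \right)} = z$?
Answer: $- \frac{3379}{219} \approx -15.429$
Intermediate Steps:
$t = 121$ ($t = 11^{2} = 121$)
$Q{\left(B,j \right)} = 7 + 2 j$ ($Q{\left(B,j \right)} = j + \left(j + 7\right) = j + \left(7 + j\right) = 7 + 2 j$)
$- \frac{3379}{Q{\left(\sqrt{h{\left(-12 \right)} + 122},T{\left(15,t \right)} \right)}} = - \frac{3379}{7 + 2 \left(121 - 15\right)} = - \frac{3379}{7 + 2 \cdot 106} = - \frac{3379}{7 + 212} = - \frac{3379}{219}$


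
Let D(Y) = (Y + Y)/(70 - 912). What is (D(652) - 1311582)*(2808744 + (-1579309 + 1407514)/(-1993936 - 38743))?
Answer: -3152528545040007734454/855757859 ≈ -3.6839e+12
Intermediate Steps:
D(Y) = -Y/421 (D(Y) = (2*Y)/(-842) = (2*Y)*(-1/842) = -Y/421)
(D(652) - 1311582)*(2808744 + (-1579309 + 1407514)/(-1993936 - 38743)) = (-1/421*652 - 1311582)*(2808744 + (-1579309 + 1407514)/(-1993936 - 38743)) = (-652/421 - 1311582)*(2808744 - 171795/(-2032679)) = -552176674*(2808744 - 171795*(-1/2032679))/421 = -552176674*(2808744 + 171795/2032679)/421 = -552176674/421*5709275116971/2032679 = -3152528545040007734454/855757859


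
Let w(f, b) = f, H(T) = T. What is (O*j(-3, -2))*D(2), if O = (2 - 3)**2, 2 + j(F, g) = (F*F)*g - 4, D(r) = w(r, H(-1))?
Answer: -48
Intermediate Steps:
D(r) = r
j(F, g) = -6 + g*F**2 (j(F, g) = -2 + ((F*F)*g - 4) = -2 + (F**2*g - 4) = -2 + (g*F**2 - 4) = -2 + (-4 + g*F**2) = -6 + g*F**2)
O = 1 (O = (-1)**2 = 1)
(O*j(-3, -2))*D(2) = (1*(-6 - 2*(-3)**2))*2 = (1*(-6 - 2*9))*2 = (1*(-6 - 18))*2 = (1*(-24))*2 = -24*2 = -48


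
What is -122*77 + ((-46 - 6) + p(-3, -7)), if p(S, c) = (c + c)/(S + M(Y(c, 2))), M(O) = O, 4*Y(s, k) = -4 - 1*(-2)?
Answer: -9442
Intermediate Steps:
Y(s, k) = -1/2 (Y(s, k) = (-4 - 1*(-2))/4 = (-4 + 2)/4 = (1/4)*(-2) = -1/2)
p(S, c) = 2*c/(-1/2 + S) (p(S, c) = (c + c)/(S - 1/2) = (2*c)/(-1/2 + S) = 2*c/(-1/2 + S))
-122*77 + ((-46 - 6) + p(-3, -7)) = -122*77 + ((-46 - 6) + 4*(-7)/(-1 + 2*(-3))) = -9394 + (-52 + 4*(-7)/(-1 - 6)) = -9394 + (-52 + 4*(-7)/(-7)) = -9394 + (-52 + 4*(-7)*(-1/7)) = -9394 + (-52 + 4) = -9394 - 48 = -9442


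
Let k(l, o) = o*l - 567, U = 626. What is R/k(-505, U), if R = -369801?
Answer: 369801/316697 ≈ 1.1677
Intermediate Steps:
k(l, o) = -567 + l*o (k(l, o) = l*o - 567 = -567 + l*o)
R/k(-505, U) = -369801/(-567 - 505*626) = -369801/(-567 - 316130) = -369801/(-316697) = -369801*(-1/316697) = 369801/316697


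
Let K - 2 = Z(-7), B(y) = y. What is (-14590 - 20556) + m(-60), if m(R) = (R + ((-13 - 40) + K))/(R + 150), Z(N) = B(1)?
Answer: -316325/9 ≈ -35147.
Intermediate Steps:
Z(N) = 1
K = 3 (K = 2 + 1 = 3)
m(R) = (-50 + R)/(150 + R) (m(R) = (R + ((-13 - 40) + 3))/(R + 150) = (R + (-53 + 3))/(150 + R) = (R - 50)/(150 + R) = (-50 + R)/(150 + R))
(-14590 - 20556) + m(-60) = (-14590 - 20556) + (-50 - 60)/(150 - 60) = -35146 - 110/90 = -35146 + (1/90)*(-110) = -35146 - 11/9 = -316325/9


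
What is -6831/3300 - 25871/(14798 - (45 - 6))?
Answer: -5642213/1475900 ≈ -3.8229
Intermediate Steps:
-6831/3300 - 25871/(14798 - (45 - 6)) = -6831*1/3300 - 25871/(14798 - 39) = -207/100 - 25871/(14798 - 1*39) = -207/100 - 25871/(14798 - 39) = -207/100 - 25871/14759 = -5642213/1475900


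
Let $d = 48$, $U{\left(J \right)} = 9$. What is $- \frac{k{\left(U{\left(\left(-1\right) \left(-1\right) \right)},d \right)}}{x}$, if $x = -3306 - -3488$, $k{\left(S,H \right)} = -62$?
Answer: $\frac{31}{91} \approx 0.34066$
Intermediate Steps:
$x = 182$ ($x = -3306 + 3488 = 182$)
$- \frac{k{\left(U{\left(\left(-1\right) \left(-1\right) \right)},d \right)}}{x} = - \frac{-62}{182} = \left(-1\right) \left(- \frac{31}{91}\right) = \frac{31}{91}$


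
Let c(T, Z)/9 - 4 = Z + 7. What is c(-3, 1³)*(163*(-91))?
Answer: -1601964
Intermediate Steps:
c(T, Z) = 99 + 9*Z (c(T, Z) = 36 + 9*(Z + 7) = 36 + 9*(7 + Z) = 36 + (63 + 9*Z) = 99 + 9*Z)
c(-3, 1³)*(163*(-91)) = (99 + 9*1³)*(163*(-91)) = (99 + 9*1)*(-14833) = (99 + 9)*(-14833) = 108*(-14833) = -1601964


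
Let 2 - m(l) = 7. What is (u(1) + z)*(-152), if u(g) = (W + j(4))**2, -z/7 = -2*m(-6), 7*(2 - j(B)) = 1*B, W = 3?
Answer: 375288/49 ≈ 7658.9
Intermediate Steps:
m(l) = -5 (m(l) = 2 - 1*7 = 2 - 7 = -5)
j(B) = 2 - B/7
z = -70 (z = -(-14)*(-5) = -7*10 = -70)
u(g) = 961/49 (u(g) = (3 + (2 - 1/7*4))**2 = (3 + (2 - 4/7))**2 = (3 + 10/7)**2 = (31/7)**2 = 961/49)
(u(1) + z)*(-152) = (961/49 - 70)*(-152) = -2469/49*(-152) = 375288/49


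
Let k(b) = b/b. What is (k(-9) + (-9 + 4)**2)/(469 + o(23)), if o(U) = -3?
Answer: 13/233 ≈ 0.055794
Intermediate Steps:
k(b) = 1
(k(-9) + (-9 + 4)**2)/(469 + o(23)) = (1 + (-9 + 4)**2)/(469 - 3) = (1 + (-5)**2)/466 = (1 + 25)*(1/466) = 26*(1/466) = 13/233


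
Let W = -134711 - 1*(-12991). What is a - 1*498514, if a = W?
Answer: -620234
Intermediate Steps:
W = -121720 (W = -134711 + 12991 = -121720)
a = -121720
a - 1*498514 = -121720 - 1*498514 = -121720 - 498514 = -620234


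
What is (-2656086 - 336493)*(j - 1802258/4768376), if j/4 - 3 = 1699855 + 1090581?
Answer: -79637685836580734421/2384188 ≈ -3.3402e+13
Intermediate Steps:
j = 11161756 (j = 12 + 4*(1699855 + 1090581) = 12 + 4*2790436 = 12 + 11161744 = 11161756)
(-2656086 - 336493)*(j - 1802258/4768376) = (-2656086 - 336493)*(11161756 - 1802258/4768376) = -2992579*(11161756 - 1802258*1/4768376) = -2992579*(11161756 - 901129/2384188) = -2992579*26611723812999/2384188 = -79637685836580734421/2384188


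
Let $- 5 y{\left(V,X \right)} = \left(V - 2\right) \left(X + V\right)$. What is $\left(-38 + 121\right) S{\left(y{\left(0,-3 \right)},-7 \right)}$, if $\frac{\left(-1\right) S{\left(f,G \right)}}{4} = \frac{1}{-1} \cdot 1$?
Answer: $332$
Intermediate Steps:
$y{\left(V,X \right)} = - \frac{\left(-2 + V\right) \left(V + X\right)}{5}$ ($y{\left(V,X \right)} = - \frac{\left(V - 2\right) \left(X + V\right)}{5} = - \frac{\left(-2 + V\right) \left(V + X\right)}{5}$)
$S{\left(f,G \right)} = 4$ ($S{\left(f,G \right)} = - 4 \frac{1}{-1} \cdot 1 = - 4 \left(\left(-1\right) 1\right) = \left(-4\right) \left(-1\right) = 4$)
$\left(-38 + 121\right) S{\left(y{\left(0,-3 \right)},-7 \right)} = \left(-38 + 121\right) 4 = 83 \cdot 4 = 332$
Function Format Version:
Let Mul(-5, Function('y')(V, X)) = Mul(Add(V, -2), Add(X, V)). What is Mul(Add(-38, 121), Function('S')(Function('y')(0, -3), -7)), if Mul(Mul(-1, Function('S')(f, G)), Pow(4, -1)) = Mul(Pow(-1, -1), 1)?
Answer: 332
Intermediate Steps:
Function('y')(V, X) = Mul(Rational(-1, 5), Add(-2, V), Add(V, X)) (Function('y')(V, X) = Mul(Rational(-1, 5), Mul(Add(V, -2), Add(X, V))) = Mul(Rational(-1, 5), Mul(Add(-2, V), Add(V, X))) = Mul(Rational(-1, 5), Add(-2, V), Add(V, X)))
Function('S')(f, G) = 4 (Function('S')(f, G) = Mul(-4, Mul(Pow(-1, -1), 1)) = Mul(-4, Mul(-1, 1)) = Mul(-4, -1) = 4)
Mul(Add(-38, 121), Function('S')(Function('y')(0, -3), -7)) = Mul(Add(-38, 121), 4) = Mul(83, 4) = 332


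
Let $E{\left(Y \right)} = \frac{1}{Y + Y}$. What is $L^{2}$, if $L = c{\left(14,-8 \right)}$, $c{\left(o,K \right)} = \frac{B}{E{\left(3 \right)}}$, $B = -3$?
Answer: $324$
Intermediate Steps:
$E{\left(Y \right)} = \frac{1}{2 Y}$
$c{\left(o,K \right)} = -18$ ($c{\left(o,K \right)} = - \frac{3}{\frac{1}{2} \cdot \frac{1}{3}} = - 3 \frac{1}{\frac{1}{6}} = \left(-3\right) 6 = -18$)
$L = -18$
$L^{2} = \left(-18\right)^{2} = 324$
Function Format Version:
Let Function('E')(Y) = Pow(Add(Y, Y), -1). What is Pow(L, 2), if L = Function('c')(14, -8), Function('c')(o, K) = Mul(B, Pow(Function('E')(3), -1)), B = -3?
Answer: 324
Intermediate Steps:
Function('E')(Y) = Mul(Rational(1, 2), Pow(Y, -1)) (Function('E')(Y) = Pow(Mul(2, Y), -1) = Mul(Rational(1, 2), Pow(Y, -1)))
Function('c')(o, K) = -18 (Function('c')(o, K) = Mul(-3, Pow(Mul(Rational(1, 2), Pow(3, -1)), -1)) = Mul(-3, Pow(Mul(Rational(1, 2), Rational(1, 3)), -1)) = Mul(-3, Pow(Rational(1, 6), -1)) = Mul(-3, 6) = -18)
L = -18
Pow(L, 2) = Pow(-18, 2) = 324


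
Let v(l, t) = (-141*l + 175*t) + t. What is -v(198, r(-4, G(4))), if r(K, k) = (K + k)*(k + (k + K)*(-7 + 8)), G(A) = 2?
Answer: 27918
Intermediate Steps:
r(K, k) = (K + k)*(K + 2*k) (r(K, k) = (K + k)*(k + (K + k)*1) = (K + k)*(k + (K + k)) = (K + k)*(K + 2*k))
v(l, t) = -141*l + 176*t
-v(198, r(-4, G(4))) = -(-141*198 + 176*((-4)**2 + 2*2**2 + 3*(-4)*2)) = -(-27918 + 176*(16 + 2*4 - 24)) = -(-27918 + 176*(16 + 8 - 24)) = -(-27918 + 176*0) = -(-27918 + 0) = -1*(-27918) = 27918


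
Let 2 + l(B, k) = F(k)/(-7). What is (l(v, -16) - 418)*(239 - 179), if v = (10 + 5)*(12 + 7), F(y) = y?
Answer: -175440/7 ≈ -25063.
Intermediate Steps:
v = 285 (v = 15*19 = 285)
l(B, k) = -2 - k/7 (l(B, k) = -2 + k/(-7) = -2 + k*(-⅐) = -2 - k/7)
(l(v, -16) - 418)*(239 - 179) = ((-2 - ⅐*(-16)) - 418)*(239 - 179) = ((-2 + 16/7) - 418)*60 = (2/7 - 418)*60 = -2924/7*60 = -175440/7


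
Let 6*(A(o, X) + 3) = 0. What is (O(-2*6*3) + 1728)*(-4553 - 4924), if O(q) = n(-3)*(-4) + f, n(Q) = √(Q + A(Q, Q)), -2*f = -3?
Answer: -32780943/2 + 37908*I*√6 ≈ -1.639e+7 + 92855.0*I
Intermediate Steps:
f = 3/2 (f = -½*(-3) = 3/2 ≈ 1.5000)
A(o, X) = -3 (A(o, X) = -3 + (⅙)*0 = -3 + 0 = -3)
n(Q) = √(-3 + Q) (n(Q) = √(Q - 3) = √(-3 + Q))
O(q) = 3/2 - 4*I*√6 (O(q) = √(-3 - 3)*(-4) + 3/2 = √(-6)*(-4) + 3/2 = (I*√6)*(-4) + 3/2 = -4*I*√6 + 3/2 = 3/2 - 4*I*√6)
(O(-2*6*3) + 1728)*(-4553 - 4924) = ((3/2 - 4*I*√6) + 1728)*(-4553 - 4924) = (3459/2 - 4*I*√6)*(-9477) = -32780943/2 + 37908*I*√6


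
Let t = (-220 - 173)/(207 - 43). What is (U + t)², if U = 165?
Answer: 711128889/26896 ≈ 26440.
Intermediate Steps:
t = -393/164 ≈ -2.3963
(U + t)² = (165 - 393/164)² = (26667/164)² = 711128889/26896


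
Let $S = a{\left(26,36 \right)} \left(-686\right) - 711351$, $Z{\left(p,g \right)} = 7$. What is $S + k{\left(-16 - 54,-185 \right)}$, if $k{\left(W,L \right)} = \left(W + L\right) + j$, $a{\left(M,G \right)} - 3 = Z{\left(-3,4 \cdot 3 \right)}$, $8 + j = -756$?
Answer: $-719230$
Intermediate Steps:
$j = -764$ ($j = -8 - 756 = -764$)
$a{\left(M,G \right)} = 10$ ($a{\left(M,G \right)} = 3 + 7 = 10$)
$k{\left(W,L \right)} = -764 + L + W$ ($k{\left(W,L \right)} = \left(W + L\right) - 764 = \left(L + W\right) - 764 = -764 + L + W$)
$S = -718211$ ($S = 10 \left(-686\right) - 711351 = -6860 - 711351 = -718211$)
$S + k{\left(-16 - 54,-185 \right)} = -718211 - 1019 = -719230$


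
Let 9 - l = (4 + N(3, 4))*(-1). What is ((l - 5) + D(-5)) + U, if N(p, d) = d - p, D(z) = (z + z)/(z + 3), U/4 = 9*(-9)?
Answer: -310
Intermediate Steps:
U = -324 (U = 4*(9*(-9)) = 4*(-81) = -324)
D(z) = 2*z/(3 + z) (D(z) = (2*z)/(3 + z) = 2*z/(3 + z))
l = 14 (l = 9 - (4 + (4 - 1*3))*(-1) = 9 - (4 + (4 - 3))*(-1) = 9 - (4 + 1)*(-1) = 9 - 5*(-1) = 9 - 1*(-5) = 9 + 5 = 14)
((l - 5) + D(-5)) + U = ((14 - 5) + 2*(-5)/(3 - 5)) - 324 = (9 + 2*(-5)/(-2)) - 324 = (9 + 2*(-5)*(-1/2)) - 324 = (9 + 5) - 324 = 14 - 324 = -310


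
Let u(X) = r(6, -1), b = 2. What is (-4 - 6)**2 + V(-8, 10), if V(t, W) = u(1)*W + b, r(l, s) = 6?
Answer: 162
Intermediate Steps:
u(X) = 6
V(t, W) = 2 + 6*W (V(t, W) = 6*W + 2 = 2 + 6*W)
(-4 - 6)**2 + V(-8, 10) = (-4 - 6)**2 + (2 + 6*10) = (-10)**2 + (2 + 60) = 100 + 62 = 162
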